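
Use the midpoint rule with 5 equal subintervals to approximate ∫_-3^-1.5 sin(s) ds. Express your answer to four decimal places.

Δs = (-1.5 − (-3))/5 = 0.3.
Midpoints: -2.85, -2.55, -2.25, -1.95, -1.65.
f(-2.85) ≈ -0.2875, f(-2.55) ≈ -0.5577, f(-2.25) ≈ -0.7781, f(-1.95) ≈ -0.9290, f(-1.65) ≈ -0.9969.
Sum = Δs · [f(-2.85) + f(-2.55) + f(-2.25) + f(-1.95) + f(-1.65)].
Sum ≈ -1.0647.

-1.0647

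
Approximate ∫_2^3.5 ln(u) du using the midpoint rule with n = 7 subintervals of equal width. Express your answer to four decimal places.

1.4988

Δu = (3.5 − 2)/7 = 3/14.
Midpoints: 59/28, 65/28, 71/28, 2.75, 83/28, 89/28, 95/28.
f(59/28) ≈ 0.7453, f(65/28) ≈ 0.8422, f(71/28) ≈ 0.9305, f(2.75) ≈ 1.0116, f(83/28) ≈ 1.0866, f(89/28) ≈ 1.1564, f(95/28) ≈ 1.2217.
Sum = Δu · [f(59/28) + f(65/28) + f(71/28) + ...].
Sum ≈ 1.4988.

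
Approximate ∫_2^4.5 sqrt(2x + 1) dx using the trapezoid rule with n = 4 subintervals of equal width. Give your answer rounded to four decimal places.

6.8099

Δx = (4.5 − 2)/4 = 0.625.
f(2) ≈ 2.2361, f(2.625) ≈ 2.5000, f(3.25) ≈ 2.7386, f(3.875) ≈ 2.9580, f(4.5) ≈ 3.1623.
T_4 = (Δx/2)·[f(x_0) + 2f(x_1) + 2f(x_2) + 2f(x_3) + f(x_4)].
Sum ≈ 6.8099.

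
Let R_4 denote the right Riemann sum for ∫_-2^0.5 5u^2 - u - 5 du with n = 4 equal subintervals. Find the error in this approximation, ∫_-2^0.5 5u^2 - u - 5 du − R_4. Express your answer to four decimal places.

Exact integral: ∫_-2^0.5 f(u) du ≈ 2.916667.
R_4 = -2.91015625.
Error ≈ 2.916667 − (-2.91015625) ≈ 5.8268.

5.8268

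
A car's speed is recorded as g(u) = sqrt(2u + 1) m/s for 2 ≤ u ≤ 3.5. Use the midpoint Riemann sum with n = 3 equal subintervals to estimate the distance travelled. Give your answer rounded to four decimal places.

3.8167

Δu = (3.5 − 2)/3 = 0.5.
Midpoints: 2.25, 2.75, 3.25.
g(2.25) ≈ 2.3452, g(2.75) ≈ 2.5495, g(3.25) ≈ 2.7386.
Sum = Δu · [g(2.25) + g(2.75) + g(3.25)].
Sum ≈ 3.8167.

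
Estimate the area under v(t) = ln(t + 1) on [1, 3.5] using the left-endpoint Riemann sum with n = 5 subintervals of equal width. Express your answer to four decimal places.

Δt = (3.5 − 1)/5 = 0.5.
Left endpoints: 1, 1.5, 2, 2.5, 3.
v(1) ≈ 0.6931, v(1.5) ≈ 0.9163, v(2) ≈ 1.0986, v(2.5) ≈ 1.2528, v(3) ≈ 1.3863.
Sum = Δt · [v(1) + v(1.5) + v(2) + v(2.5) + v(3)].
Sum ≈ 2.6736.

2.6736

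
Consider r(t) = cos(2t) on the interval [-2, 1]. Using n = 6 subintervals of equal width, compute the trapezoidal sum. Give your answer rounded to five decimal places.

0.06979

Δt = (1 − (-2))/6 = 0.5.
r(-2) ≈ -0.65364, r(-1.5) ≈ -0.98999, r(-1) ≈ -0.41615, r(-0.5) ≈ 0.54030, r(0) ≈ 1.00000, r(0.5) ≈ 0.54030, r(1) ≈ -0.41615.
T_6 = (Δt/2)·[r(t_0) + 2r(t_1) + ... + 2r(t_{5}) + r(t_6)].
Sum ≈ 0.06979.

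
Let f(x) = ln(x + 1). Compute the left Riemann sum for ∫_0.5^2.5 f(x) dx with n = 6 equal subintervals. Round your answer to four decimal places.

Δx = (2.5 − 0.5)/6 = 1/3.
Left endpoints: 0.5, 5/6, 7/6, 1.5, 11/6, 13/6.
f(0.5) ≈ 0.4055, f(5/6) ≈ 0.6061, f(7/6) ≈ 0.7732, f(1.5) ≈ 0.9163, f(11/6) ≈ 1.0415, f(13/6) ≈ 1.1527.
Sum = Δx · [f(0.5) + f(5/6) + f(7/6) + ...].
Sum ≈ 1.6317.

1.6317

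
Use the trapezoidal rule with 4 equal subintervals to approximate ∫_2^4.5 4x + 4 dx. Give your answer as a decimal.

Δx = (4.5 − 2)/4 = 0.625.
f(2) = 12, f(2.625) = 14.5, f(3.25) = 17, f(3.875) = 19.5, f(4.5) = 22.
T_4 = (Δx/2)·[f(x_0) + 2f(x_1) + 2f(x_2) + 2f(x_3) + f(x_4)].
Sum = 42.5.

42.5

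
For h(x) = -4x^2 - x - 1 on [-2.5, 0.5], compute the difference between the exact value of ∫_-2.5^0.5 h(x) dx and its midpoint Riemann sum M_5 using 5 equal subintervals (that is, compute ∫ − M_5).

-0.36

Exact integral: ∫_-2.5^0.5 h(x) dx = -21.
M_5 = -20.64.
Error = -21 − (-20.64) = -0.36.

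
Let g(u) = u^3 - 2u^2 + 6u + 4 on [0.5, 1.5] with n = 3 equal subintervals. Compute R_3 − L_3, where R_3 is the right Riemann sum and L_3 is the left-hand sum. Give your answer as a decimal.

R_3 ≈ 9.97685185.
L_3 ≈ 8.22685185.
R_3 − L_3 = 1.75.

1.75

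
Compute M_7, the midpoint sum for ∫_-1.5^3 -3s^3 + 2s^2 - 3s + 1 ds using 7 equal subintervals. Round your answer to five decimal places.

Δs = (3 − (-1.5))/7 = 9/14.
Midpoints: -33/28, -15/28, 3/28, 0.75, 39/28, 57/28, 75/28.
f(-33/28) = 268363/21952, f(-15/28) = 79957/21952, f(3/28) = 15319/21952, f(0.75) = -1.390625, f(39/28) = -162557/21952, f(57/28) = -485747/21952, f(75/28) = -1105073/21952.
Sum = Δs · [f(-33/28) + f(-15/28) + f(3/28) + ...].
Sum ≈ -41.59200.

-41.59200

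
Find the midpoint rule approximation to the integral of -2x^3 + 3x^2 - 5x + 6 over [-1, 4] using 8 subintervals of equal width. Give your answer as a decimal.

Δx = (4 − (-1))/8 = 0.625.
Midpoints: -0.6875, -0.0625, 0.5625, 1.1875, 1.8125, 2.4375, 3.0625, 3.6875.
f(-0.6875) = 23563/2048, f(-0.0625) = 12953/2048, f(0.5625) = 7743/2048, f(1.1875) = 1933/2048, f(1.8125) = -10477/2048, f(2.4375) = -35487/2048, f(3.0625) = -79097/2048, f(3.6875) = -147307/2048.
Sum = Δx · [f(-0.6875) + f(-0.0625) + f(0.5625) + ...].
Sum = -69.0234375.

-69.0234375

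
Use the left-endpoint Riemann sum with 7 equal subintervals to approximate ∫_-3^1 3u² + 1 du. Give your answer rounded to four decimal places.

Δu = (1 − (-3))/7 = 4/7.
Left endpoints: -3, -17/7, -13/7, -9/7, -5/7, -1/7, 3/7.
f(-3) = 28, f(-17/7) = 916/49, f(-13/7) = 556/49, f(-9/7) = 292/49, f(-5/7) = 124/49, f(-1/7) = 52/49, f(3/7) = 76/49.
Sum = Δu · [f(-3) + f(-17/7) + f(-13/7) + ...].
Sum ≈ 39.5102.

39.5102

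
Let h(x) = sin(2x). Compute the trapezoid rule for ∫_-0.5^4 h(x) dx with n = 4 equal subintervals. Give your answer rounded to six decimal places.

0.184349

Δx = (4 − (-0.5))/4 = 1.125.
h(-0.5) ≈ -0.841471, h(0.625) ≈ 0.948985, h(1.75) ≈ -0.350783, h(2.875) ≈ -0.508279, h(4) ≈ 0.989358.
T_4 = (Δx/2)·[h(x_0) + 2h(x_1) + 2h(x_2) + 2h(x_3) + h(x_4)].
Sum ≈ 0.184349.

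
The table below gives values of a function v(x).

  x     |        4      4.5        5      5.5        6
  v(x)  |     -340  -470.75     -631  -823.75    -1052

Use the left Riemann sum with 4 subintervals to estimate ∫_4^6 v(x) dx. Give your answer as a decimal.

Δx = 0.5.
Sum = 0.5·[(-340) + (-470.75) + (-631) + (-823.75)] = -1132.75.

-1132.75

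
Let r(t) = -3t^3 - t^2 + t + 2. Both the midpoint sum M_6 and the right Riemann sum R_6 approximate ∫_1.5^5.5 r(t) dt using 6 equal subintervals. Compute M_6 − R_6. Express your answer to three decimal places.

185.444

M_6 ≈ -710.01852.
R_6 ≈ -895.46296.
M_6 − R_6 ≈ 185.444.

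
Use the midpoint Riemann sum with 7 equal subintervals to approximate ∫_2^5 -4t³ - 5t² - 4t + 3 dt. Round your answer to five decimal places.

Δt = (5 − 2)/7 = 3/7.
Midpoints: 31/14, 37/14, 43/14, 3.5, 55/14, 61/14, 67/14.
f(31/14) = -101253/1372, f(37/14) = -159609/1372, f(43/14) = -236469/1372, f(3.5) = -243.75, f(55/14) = -456069/1372, f(61/14) = -603993/1372, f(67/14) = -780789/1372.
Sum = Δt · [f(31/14) + f(37/14) + f(43/14) + ...].
Sum ≈ -834.84184.

-834.84184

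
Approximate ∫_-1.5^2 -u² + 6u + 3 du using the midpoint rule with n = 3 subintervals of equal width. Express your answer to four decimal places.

Δu = (2 − (-1.5))/3 = 7/6.
Midpoints: -11/12, 0.25, 17/12.
f(-11/12) = -481/144, f(0.25) = 4.4375, f(17/12) = 1367/144.
Sum = Δu · [f(-11/12) + f(0.25) + f(17/12)].
Sum ≈ 12.3553.

12.3553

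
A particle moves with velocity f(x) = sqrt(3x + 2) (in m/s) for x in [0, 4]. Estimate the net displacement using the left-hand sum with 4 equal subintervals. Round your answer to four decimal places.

9.7953

Δx = (4 − 0)/4 = 1.
Left endpoints: 0, 1, 2, 3.
f(0) ≈ 1.4142, f(1) ≈ 2.2361, f(2) ≈ 2.8284, f(3) ≈ 3.3166.
Sum = Δx · [f(0) + f(1) + f(2) + f(3)].
Sum ≈ 9.7953.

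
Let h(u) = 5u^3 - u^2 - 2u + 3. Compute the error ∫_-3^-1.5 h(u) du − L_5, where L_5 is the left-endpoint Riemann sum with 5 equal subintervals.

Exact integral: ∫_-3^-1.5 h(u) du = -91.546875.
L_5 = -110.61.
Error = -91.546875 − (-110.61) = 19.063125.

19.063125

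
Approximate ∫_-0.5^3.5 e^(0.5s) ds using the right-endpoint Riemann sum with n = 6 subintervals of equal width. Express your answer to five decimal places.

Δs = (3.5 − (-0.5))/6 = 2/3.
Right endpoints: 1/6, 5/6, 1.5, 13/6, 17/6, 3.5.
f(1/6) ≈ 1.08690, f(5/6) ≈ 1.51690, f(1.5) ≈ 2.11700, f(13/6) ≈ 2.95451, f(17/6) ≈ 4.12335, f(3.5) ≈ 5.75460.
Sum = Δs · [f(1/6) + f(5/6) + f(1.5) + ...].
Sum ≈ 11.70218.

11.70218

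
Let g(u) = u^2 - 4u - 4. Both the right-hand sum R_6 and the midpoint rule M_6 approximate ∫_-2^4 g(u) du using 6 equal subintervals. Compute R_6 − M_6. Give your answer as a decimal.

-4.5

R_6 = -29.
M_6 = -24.5.
R_6 − M_6 = -4.5.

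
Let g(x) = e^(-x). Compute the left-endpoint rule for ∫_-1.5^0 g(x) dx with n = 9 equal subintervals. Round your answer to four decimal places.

3.7799

Δx = (0 − (-1.5))/9 = 1/6.
Left endpoints: -1.5, -4/3, -7/6, -1, -5/6, -2/3, -0.5, -1/3, -1/6.
g(-1.5) ≈ 4.4817, g(-4/3) ≈ 3.7937, g(-7/6) ≈ 3.2113, g(-1) ≈ 2.7183, g(-5/6) ≈ 2.3010, g(-2/3) ≈ 1.9477, g(-0.5) ≈ 1.6487, g(-1/3) ≈ 1.3956, g(-1/6) ≈ 1.1814.
Sum = Δx · [g(-1.5) + g(-4/3) + g(-7/6) + ...].
Sum ≈ 3.7799.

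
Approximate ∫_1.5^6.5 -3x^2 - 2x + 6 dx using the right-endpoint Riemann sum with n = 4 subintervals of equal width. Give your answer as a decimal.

Δx = (6.5 − 1.5)/4 = 1.25.
Right endpoints: 2.75, 4, 5.25, 6.5.
f(2.75) = -22.1875, f(4) = -50, f(5.25) = -87.1875, f(6.5) = -133.75.
Sum = Δx · [f(2.75) + f(4) + f(5.25) + f(6.5)].
Sum = -366.40625.

-366.40625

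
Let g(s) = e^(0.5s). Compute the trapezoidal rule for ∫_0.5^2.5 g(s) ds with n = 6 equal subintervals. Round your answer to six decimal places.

4.422845

Δs = (2.5 − 0.5)/6 = 1/3.
g(0.5) ≈ 1.284025, g(5/6) ≈ 1.516897, g(7/6) ≈ 1.792002, g(1.5) ≈ 2.117000, g(11/6) ≈ 2.500940, g(13/6) ≈ 2.954512, g(2.5) ≈ 3.490343.
T_6 = (Δs/2)·[g(s_0) + 2g(s_1) + ... + 2g(s_{5}) + g(s_6)].
Sum ≈ 4.422845.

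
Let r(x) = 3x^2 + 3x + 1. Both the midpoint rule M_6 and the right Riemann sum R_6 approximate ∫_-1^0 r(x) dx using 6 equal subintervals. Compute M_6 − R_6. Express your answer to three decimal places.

M_6 ≈ 0.49306.
R_6 ≈ 0.51389.
M_6 − R_6 ≈ -0.021.

-0.021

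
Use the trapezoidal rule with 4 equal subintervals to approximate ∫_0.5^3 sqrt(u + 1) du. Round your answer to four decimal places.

4.1035

Δu = (3 − 0.5)/4 = 0.625.
f(0.5) ≈ 1.2247, f(1.125) ≈ 1.4577, f(1.75) ≈ 1.6583, f(2.375) ≈ 1.8371, f(3) ≈ 2.0000.
T_4 = (Δu/2)·[f(u_0) + 2f(u_1) + 2f(u_2) + 2f(u_3) + f(u_4)].
Sum ≈ 4.1035.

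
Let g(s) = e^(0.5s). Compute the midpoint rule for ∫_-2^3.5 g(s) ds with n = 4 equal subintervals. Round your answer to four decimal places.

Δs = (3.5 − (-2))/4 = 1.375.
Midpoints: -1.3125, 0.0625, 1.4375, 2.8125.
g(-1.3125) ≈ 0.5188, g(0.0625) ≈ 1.0317, g(1.4375) ≈ 2.0519, g(2.8125) ≈ 4.0806.
Sum = Δs · [g(-1.3125) + g(0.0625) + g(1.4375) + g(2.8125)].
Sum ≈ 10.5642.

10.5642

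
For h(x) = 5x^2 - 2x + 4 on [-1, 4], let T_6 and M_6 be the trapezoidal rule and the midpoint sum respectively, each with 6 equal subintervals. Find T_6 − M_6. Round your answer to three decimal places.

4.340

T_6 ≈ 116.22685.
M_6 ≈ 111.88657.
T_6 − M_6 ≈ 4.340.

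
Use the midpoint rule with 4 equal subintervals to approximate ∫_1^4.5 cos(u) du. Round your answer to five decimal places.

Δu = (4.5 − 1)/4 = 0.875.
Midpoints: 1.4375, 2.3125, 3.1875, 4.0625.
f(1.4375) ≈ 0.13290, f(2.3125) ≈ -0.67555, f(3.1875) ≈ -0.99895, f(4.0625) ≈ -0.60510.
Sum = Δu · [f(1.4375) + f(2.3125) + f(3.1875) + f(4.0625)].
Sum ≈ -1.87835.

-1.87835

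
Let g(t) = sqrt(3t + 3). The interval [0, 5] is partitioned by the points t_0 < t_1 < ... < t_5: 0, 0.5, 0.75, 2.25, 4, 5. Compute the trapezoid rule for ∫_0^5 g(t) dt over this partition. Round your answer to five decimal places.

15.75412

Subinterval widths: 0.5, 0.25, 1.5, 1.75, 1.
g(0) ≈ 1.73205, g(0.5) ≈ 2.12132, g(0.75) ≈ 2.29129, g(2.25) ≈ 3.12250, g(4) ≈ 3.87298, g(5) ≈ 4.24264.
On each subinterval the trapezoid contributes (Δt_i/2)·[g(t_{i-1}) + g(t_i)].
Sum ≈ 15.75412.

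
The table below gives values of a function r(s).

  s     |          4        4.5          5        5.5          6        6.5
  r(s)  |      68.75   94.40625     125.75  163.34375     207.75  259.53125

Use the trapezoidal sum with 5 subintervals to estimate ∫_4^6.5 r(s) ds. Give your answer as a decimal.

377.6953125

Δs = 0.5.
T_5 = (0.5/2)·[68.75 + 2·94.40625 + 2·125.75 + 2·163.34375 + 2·207.75 + 259.53125] = 377.6953125.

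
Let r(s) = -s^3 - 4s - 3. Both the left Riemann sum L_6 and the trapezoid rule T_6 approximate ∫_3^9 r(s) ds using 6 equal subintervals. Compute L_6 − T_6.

L_6 = -1437.
T_6 = -1800.
L_6 − T_6 = 363.

363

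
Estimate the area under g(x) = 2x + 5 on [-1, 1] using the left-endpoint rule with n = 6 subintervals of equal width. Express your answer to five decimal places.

9.33333

Δx = (1 − (-1))/6 = 1/3.
Left endpoints: -1, -2/3, -1/3, 0, 1/3, 2/3.
g(-1) = 3, g(-2/3) = 11/3, g(-1/3) = 13/3, g(0) = 5, g(1/3) = 17/3, g(2/3) = 19/3.
Sum = Δx · [g(-1) + g(-2/3) + g(-1/3) + ...].
Sum ≈ 9.33333.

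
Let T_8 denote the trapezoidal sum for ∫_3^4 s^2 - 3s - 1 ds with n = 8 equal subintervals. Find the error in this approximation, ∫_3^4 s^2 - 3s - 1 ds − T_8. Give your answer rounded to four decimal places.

Exact integral: ∫_3^4 f(s) ds ≈ 0.833333.
T_8 = 0.8359375.
Error ≈ 0.833333 − 0.8359375 ≈ -0.0026.

-0.0026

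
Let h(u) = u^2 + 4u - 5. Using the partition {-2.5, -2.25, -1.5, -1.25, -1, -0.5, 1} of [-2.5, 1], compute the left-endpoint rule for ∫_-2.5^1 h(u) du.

-27.3125

Subinterval widths: 0.25, 0.75, 0.25, 0.25, 0.5, 1.5.
Left endpoints: -2.5, -2.25, -1.5, -1.25, -1, -0.5.
h(-2.5) = -8.75, h(-2.25) = -8.9375, h(-1.5) = -8.75, h(-1.25) = -8.4375, h(-1) = -8, h(-0.5) = -6.75.
Sum = Σ Δu_i · h(u_i).
Sum = -27.3125.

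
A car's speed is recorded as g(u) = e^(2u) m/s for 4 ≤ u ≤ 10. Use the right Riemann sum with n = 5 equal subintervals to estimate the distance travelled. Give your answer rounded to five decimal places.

640279503.42615

Δu = (10 − 4)/5 = 1.2.
Right endpoints: 5.2, 6.4, 7.6, 8.8, 10.
g(5.2) ≈ 32859.62567, g(6.4) ≈ 362217.44961, g(7.6) ≈ 3992786.83521, g(8.8) ≈ 44013193.53483, g(10) ≈ 485165195.40979.
Sum = Δu · [g(5.2) + g(6.4) + g(7.6) + g(8.8) + g(10)].
Sum ≈ 640279503.42615.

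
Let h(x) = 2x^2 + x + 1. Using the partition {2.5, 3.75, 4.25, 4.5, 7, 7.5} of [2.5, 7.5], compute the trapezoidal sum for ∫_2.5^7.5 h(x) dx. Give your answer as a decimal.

Subinterval widths: 1.25, 0.5, 0.25, 2.5, 0.5.
h(2.5) = 16, h(3.75) = 32.875, h(4.25) = 41.375, h(4.5) = 46, h(7) = 106, h(7.5) = 121.
On each subinterval the trapezoid contributes (Δx_i/2)·[h(x_{i-1}) + h(x_i)].
Sum = 306.78125.

306.78125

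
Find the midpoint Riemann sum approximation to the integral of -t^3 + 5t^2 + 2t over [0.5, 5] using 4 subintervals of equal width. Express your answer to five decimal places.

Δt = (5 − 0.5)/4 = 1.125.
Midpoints: 1.0625, 2.1875, 3.3125, 4.4375.
f(1.0625) = 26911/4096, f(2.1875) = 73045/4096, f(3.3125) = 102979/4096, f(4.4375) = 81721/4096.
Sum = Δt · [f(1.0625) + f(2.1875) + f(3.3125) + f(4.4375)].
Sum ≈ 78.18311.

78.18311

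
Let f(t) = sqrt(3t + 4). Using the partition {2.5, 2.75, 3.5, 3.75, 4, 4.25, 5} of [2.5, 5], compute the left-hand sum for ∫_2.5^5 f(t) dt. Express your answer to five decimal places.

Subinterval widths: 0.25, 0.75, 0.25, 0.25, 0.25, 0.75.
Left endpoints: 2.5, 2.75, 3.5, 3.75, 4, 4.25.
f(2.5) ≈ 3.39116, f(2.75) ≈ 3.50000, f(3.5) ≈ 3.80789, f(3.75) ≈ 3.90512, f(4) ≈ 4.00000, f(4.25) ≈ 4.09268.
Sum = Σ Δt_i · f(t_i).
Sum ≈ 9.47055.

9.47055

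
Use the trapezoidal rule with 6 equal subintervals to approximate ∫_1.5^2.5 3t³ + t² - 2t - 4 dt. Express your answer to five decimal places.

Δt = (2.5 − 1.5)/6 = 1/6.
f(1.5) = 5.375, f(5/3) = 28/3, f(11/6) = 1021/72, f(2) = 20, f(13/6) = 26.875, f(7/3) = 314/9, f(2.5) = 44.125.
T_6 = (Δt/2)·[f(t_0) + 2f(t_1) + ... + 2f(t_{5}) + f(t_6)].
Sum ≈ 21.67130.

21.67130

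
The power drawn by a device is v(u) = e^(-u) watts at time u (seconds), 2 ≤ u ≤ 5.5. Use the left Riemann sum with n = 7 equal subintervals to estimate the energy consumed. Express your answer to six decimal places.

0.166784

Δu = (5.5 − 2)/7 = 0.5.
Left endpoints: 2, 2.5, 3, 3.5, 4, 4.5, 5.
v(2) ≈ 0.135335, v(2.5) ≈ 0.082085, v(3) ≈ 0.049787, v(3.5) ≈ 0.030197, v(4) ≈ 0.018316, v(4.5) ≈ 0.011109, v(5) ≈ 0.006738.
Sum = Δu · [v(2) + v(2.5) + v(3) + ...].
Sum ≈ 0.166784.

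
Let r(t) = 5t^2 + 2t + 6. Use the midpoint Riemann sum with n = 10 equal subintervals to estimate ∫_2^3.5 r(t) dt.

Δt = (3.5 − 2)/10 = 0.15.
Midpoints: 2.075, 2.225, 2.375, 2.525, 2.675, 2.825, 2.975, 3.125, 3.275, 3.425.
r(2.075) = 31.678125, r(2.225) = 35.203125, r(2.375) = 38.953125, r(2.525) = 42.928125, r(2.675) = 47.128125, r(2.825) = 51.553125, r(2.975) = 56.203125, r(3.125) = 61.078125, r(3.275) = 66.178125, r(3.425) = 71.503125.
Sum = Δt · [r(2.075) + r(2.225) + r(2.375) + ...].
Sum = 75.3609375.

75.3609375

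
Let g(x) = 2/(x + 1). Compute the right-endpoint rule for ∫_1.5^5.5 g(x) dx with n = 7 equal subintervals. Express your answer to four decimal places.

Δx = (5.5 − 1.5)/7 = 4/7.
Right endpoints: 29/14, 37/14, 45/14, 53/14, 61/14, 69/14, 5.5.
g(29/14) = 28/43, g(37/14) = 28/51, g(45/14) = 28/59, g(53/14) = 28/67, g(61/14) = 28/75, g(69/14) = 28/83, g(5.5) = 4/13.
Sum = Δx · [g(29/14) + g(37/14) + g(45/14) + ...].
Sum ≈ 1.7777.

1.7777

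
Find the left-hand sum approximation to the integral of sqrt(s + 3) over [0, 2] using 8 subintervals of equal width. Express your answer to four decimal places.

Δs = (2 − 0)/8 = 0.25.
Left endpoints: 0, 0.25, 0.5, 0.75, 1, 1.25, 1.5, 1.75.
f(0) ≈ 1.7321, f(0.25) ≈ 1.8028, f(0.5) ≈ 1.8708, f(0.75) ≈ 1.9365, f(1) ≈ 2.0000, f(1.25) ≈ 2.0616, f(1.5) ≈ 2.1213, f(1.75) ≈ 2.1794.
Sum = Δs · [f(0) + f(0.25) + f(0.5) + ...].
Sum ≈ 3.9261.

3.9261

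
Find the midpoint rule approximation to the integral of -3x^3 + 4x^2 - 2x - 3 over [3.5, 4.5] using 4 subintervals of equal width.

-141.5

Δx = (4.5 − 3.5)/4 = 0.25.
Midpoints: 3.625, 3.875, 4.125, 4.375.
f(3.625) = -51503/512, f(3.875) = -64125/512, f(4.125) = -78723/512, f(4.375) = -95441/512.
Sum = Δx · [f(3.625) + f(3.875) + f(4.125) + f(4.375)].
Sum = -141.5.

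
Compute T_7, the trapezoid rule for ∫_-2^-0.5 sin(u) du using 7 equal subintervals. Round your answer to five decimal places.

Δu = (-0.5 − (-2))/7 = 3/14.
f(-2) ≈ -0.90930, f(-25/14) ≈ -0.97699, f(-11/7) ≈ -1.00000, f(-19/14) ≈ -0.97726, f(-8/7) ≈ -0.90982, f(-13/14) ≈ -0.80077, f(-5/7) ≈ -0.65508, f(-0.5) ≈ -0.47943.
T_7 = (Δu/2)·[f(u_0) + 2f(u_1) + ... + 2f(u_{6}) + f(u_7)].
Sum ≈ -1.28878.

-1.28878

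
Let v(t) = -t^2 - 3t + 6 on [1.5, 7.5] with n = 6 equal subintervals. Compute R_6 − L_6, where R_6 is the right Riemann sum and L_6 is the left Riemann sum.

R_6 = -221.5.
L_6 = -149.5.
R_6 − L_6 = -72.

-72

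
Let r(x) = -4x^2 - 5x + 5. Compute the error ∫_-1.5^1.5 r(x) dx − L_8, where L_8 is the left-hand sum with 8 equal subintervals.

Exact integral: ∫_-1.5^1.5 r(x) dx = 6.
L_8 = 8.53125.
Error = 6 − 8.53125 = -2.53125.

-2.53125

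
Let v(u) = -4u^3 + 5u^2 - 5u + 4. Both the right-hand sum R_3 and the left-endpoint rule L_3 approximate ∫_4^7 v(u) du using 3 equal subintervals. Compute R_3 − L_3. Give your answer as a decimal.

R_3 = -2264.
L_3 = -1298.
R_3 − L_3 = -966.

-966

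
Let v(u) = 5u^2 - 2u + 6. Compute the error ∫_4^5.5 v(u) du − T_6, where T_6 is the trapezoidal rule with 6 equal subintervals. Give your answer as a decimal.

-0.078125

Exact integral: ∫_4^5.5 v(u) du = 165.375.
T_6 = 165.453125.
Error = 165.375 − 165.453125 = -0.078125.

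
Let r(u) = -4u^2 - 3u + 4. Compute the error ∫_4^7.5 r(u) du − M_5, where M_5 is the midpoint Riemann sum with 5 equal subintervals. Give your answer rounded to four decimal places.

Exact integral: ∫_4^7.5 r(u) du ≈ -523.541667.
M_5 = -522.97.
Error ≈ -523.541667 − (-522.97) ≈ -0.5717.

-0.5717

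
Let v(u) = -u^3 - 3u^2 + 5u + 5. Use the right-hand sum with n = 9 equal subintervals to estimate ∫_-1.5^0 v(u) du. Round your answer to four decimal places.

0.6667

Δu = (0 − (-1.5))/9 = 1/6.
Right endpoints: -4/3, -7/6, -1, -5/6, -2/3, -0.5, -1/3, -1/6, 0.
v(-4/3) = -125/27, v(-7/6) = -719/216, v(-1) = -2, v(-5/6) = -145/216, v(-2/3) = 17/27, v(-0.5) = 1.875, v(-1/3) = 82/27, v(-1/6) = 883/216, v(0) = 5.
Sum = Δu · [v(-4/3) + v(-7/6) + v(-1) + ...].
Sum ≈ 0.6667.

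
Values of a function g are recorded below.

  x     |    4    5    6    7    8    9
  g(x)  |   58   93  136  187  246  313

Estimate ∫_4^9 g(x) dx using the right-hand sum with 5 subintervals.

975

Δx = 1.
Sum = 1·[93 + 136 + 187 + 246 + 313] = 975.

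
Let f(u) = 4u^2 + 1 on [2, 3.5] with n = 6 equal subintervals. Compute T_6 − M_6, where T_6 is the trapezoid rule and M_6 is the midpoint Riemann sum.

0.09375

T_6 = 48.0625.
M_6 = 47.96875.
T_6 − M_6 = 0.09375.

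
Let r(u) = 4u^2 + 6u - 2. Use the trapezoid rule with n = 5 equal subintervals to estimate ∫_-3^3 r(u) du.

65.76

Δu = (3 − (-3))/5 = 1.2.
r(-3) = 16, r(-1.8) = 0.16, r(-0.6) = -4.16, r(0.6) = 3.04, r(1.8) = 21.76, r(3) = 52.
T_5 = (Δu/2)·[r(u_0) + 2r(u_1) + ... + 2r(u_{4}) + r(u_5)].
Sum = 65.76.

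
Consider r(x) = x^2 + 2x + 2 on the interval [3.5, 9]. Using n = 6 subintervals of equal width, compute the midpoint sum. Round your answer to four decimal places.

Δx = (9 − 3.5)/6 = 11/12.
Midpoints: 95/24, 4.875, 139/24, 161/24, 7.625, 205/24.
r(95/24) = 14737/576, r(4.875) = 35.515625, r(139/24) = 27145/576, r(161/24) = 34801/576, r(7.625) = 75.390625, r(205/24) = 53017/576.
Sum = Δx · [r(95/24) + r(4.875) + r(139/24) + ...].
Sum ≈ 308.0732.

308.0732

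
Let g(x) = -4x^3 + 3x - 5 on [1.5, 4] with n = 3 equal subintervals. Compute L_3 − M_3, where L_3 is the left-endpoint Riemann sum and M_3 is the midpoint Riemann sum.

83.59375

L_3 ≈ -154.444444.
M_3 ≈ -238.038194.
L_3 − M_3 = 83.59375.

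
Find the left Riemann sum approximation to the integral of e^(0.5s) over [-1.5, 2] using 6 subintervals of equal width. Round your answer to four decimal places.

3.8686

Δs = (2 − (-1.5))/6 = 7/12.
Left endpoints: -1.5, -11/12, -1/3, 0.25, 5/6, 17/12.
f(-1.5) ≈ 0.4724, f(-11/12) ≈ 0.6323, f(-1/3) ≈ 0.8465, f(0.25) ≈ 1.1331, f(5/6) ≈ 1.5169, f(17/12) ≈ 2.0306.
Sum = Δs · [f(-1.5) + f(-11/12) + f(-1/3) + ...].
Sum ≈ 3.8686.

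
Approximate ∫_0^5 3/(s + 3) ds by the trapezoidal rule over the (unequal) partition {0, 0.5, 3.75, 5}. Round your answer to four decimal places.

Subinterval widths: 0.5, 3.25, 1.25.
f(0) = 1, f(0.5) = 6/7, f(3.75) = 4/9, f(5) = 0.375.
On each subinterval the trapezoid contributes (Δs_i/2)·[f(s_{i-1}) + f(s_i)].
Sum ≈ 3.0915.

3.0915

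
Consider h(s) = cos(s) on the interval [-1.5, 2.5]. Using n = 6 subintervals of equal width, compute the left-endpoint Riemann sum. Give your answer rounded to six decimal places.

1.827042

Δs = (2.5 − (-1.5))/6 = 2/3.
Left endpoints: -1.5, -5/6, -1/6, 0.5, 7/6, 11/6.
h(-1.5) ≈ 0.070737, h(-5/6) ≈ 0.672412, h(-1/6) ≈ 0.986143, h(0.5) ≈ 0.877583, h(7/6) ≈ 0.393219, h(11/6) ≈ -0.259531.
Sum = Δs · [h(-1.5) + h(-5/6) + h(-1/6) + ...].
Sum ≈ 1.827042.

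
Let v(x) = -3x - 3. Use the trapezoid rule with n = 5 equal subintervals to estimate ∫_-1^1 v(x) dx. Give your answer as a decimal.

Δx = (1 − (-1))/5 = 0.4.
v(-1) = 0, v(-0.6) = -1.2, v(-0.2) = -2.4, v(0.2) = -3.6, v(0.6) = -4.8, v(1) = -6.
T_5 = (Δx/2)·[v(x_0) + 2v(x_1) + ... + 2v(x_{4}) + v(x_5)].
Sum = -6.

-6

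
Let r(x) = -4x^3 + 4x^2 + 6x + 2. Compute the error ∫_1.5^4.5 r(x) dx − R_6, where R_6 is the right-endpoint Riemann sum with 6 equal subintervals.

69.25

Exact integral: ∫_1.5^4.5 r(x) dx = -228.
R_6 = -297.25.
Error = -228 − (-297.25) = 69.25.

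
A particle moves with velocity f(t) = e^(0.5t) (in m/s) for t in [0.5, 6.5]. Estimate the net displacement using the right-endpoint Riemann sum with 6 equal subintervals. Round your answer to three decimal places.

Δt = (6.5 − 0.5)/6 = 1.
Right endpoints: 1.5, 2.5, 3.5, 4.5, 5.5, 6.5.
f(1.5) ≈ 2.117, f(2.5) ≈ 3.490, f(3.5) ≈ 5.755, f(4.5) ≈ 9.488, f(5.5) ≈ 15.643, f(6.5) ≈ 25.790.
Sum = Δt · [f(1.5) + f(2.5) + f(3.5) + ...].
Sum ≈ 62.283.

62.283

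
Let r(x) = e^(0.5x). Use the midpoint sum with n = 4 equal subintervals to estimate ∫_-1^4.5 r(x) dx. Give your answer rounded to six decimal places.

Δx = (4.5 − (-1))/4 = 1.375.
Midpoints: -0.3125, 1.0625, 2.4375, 3.8125.
r(-0.3125) ≈ 0.855345, r(1.0625) ≈ 1.701057, r(2.4375) ≈ 3.382956, r(3.8125) ≈ 6.727812.
Sum = Δx · [r(-0.3125) + r(1.0625) + r(2.4375) + r(3.8125)].
Sum ≈ 17.417360.

17.417360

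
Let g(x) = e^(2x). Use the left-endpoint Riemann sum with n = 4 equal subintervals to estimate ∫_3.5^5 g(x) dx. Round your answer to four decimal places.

7026.5775

Δx = (5 − 3.5)/4 = 0.375.
Left endpoints: 3.5, 3.875, 4.25, 4.625.
g(3.5) ≈ 1096.6332, g(3.875) ≈ 2321.5724, g(4.25) ≈ 4914.7688, g(4.625) ≈ 10404.5657.
Sum = Δx · [g(3.5) + g(3.875) + g(4.25) + g(4.625)].
Sum ≈ 7026.5775.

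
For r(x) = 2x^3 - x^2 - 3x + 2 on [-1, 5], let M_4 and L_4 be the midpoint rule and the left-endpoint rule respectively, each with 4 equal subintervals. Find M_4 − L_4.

M_4 = 233.625.
L_4 = 113.25.
M_4 − L_4 = 120.375.

120.375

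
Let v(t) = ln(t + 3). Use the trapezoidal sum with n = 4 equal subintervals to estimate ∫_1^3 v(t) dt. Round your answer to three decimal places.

3.204

Δt = (3 − 1)/4 = 0.5.
v(1) ≈ 1.386, v(1.5) ≈ 1.504, v(2) ≈ 1.609, v(2.5) ≈ 1.705, v(3) ≈ 1.792.
T_4 = (Δt/2)·[v(t_0) + 2v(t_1) + 2v(t_2) + 2v(t_3) + v(t_4)].
Sum ≈ 3.204.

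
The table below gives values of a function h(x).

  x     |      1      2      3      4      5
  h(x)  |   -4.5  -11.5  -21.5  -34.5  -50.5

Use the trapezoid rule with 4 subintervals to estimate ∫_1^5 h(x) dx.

Δx = 1.
T_4 = (1/2)·[(-4.5) + 2·(-11.5) + 2·(-21.5) + 2·(-34.5) + (-50.5)] = -95.

-95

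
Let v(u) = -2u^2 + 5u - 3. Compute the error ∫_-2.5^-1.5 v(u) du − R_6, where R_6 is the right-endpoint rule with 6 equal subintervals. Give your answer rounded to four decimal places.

-1.0741

Exact integral: ∫_-2.5^-1.5 v(u) du ≈ -21.166667.
R_6 ≈ -20.092593.
Error ≈ -21.166667 − (-20.092593) ≈ -1.0741.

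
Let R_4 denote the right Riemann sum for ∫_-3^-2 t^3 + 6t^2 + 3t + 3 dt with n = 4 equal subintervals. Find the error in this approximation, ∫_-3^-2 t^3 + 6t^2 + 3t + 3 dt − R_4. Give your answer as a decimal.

Exact integral: ∫_-3^-2 f(t) dt = 17.25.
R_4 = 16.234375.
Error = 17.25 − 16.234375 = 1.015625.

1.015625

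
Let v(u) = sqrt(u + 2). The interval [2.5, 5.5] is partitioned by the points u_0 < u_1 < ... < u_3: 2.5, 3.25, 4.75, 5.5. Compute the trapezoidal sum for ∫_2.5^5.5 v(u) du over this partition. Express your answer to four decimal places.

7.3230

Subinterval widths: 0.75, 1.5, 0.75.
v(2.5) ≈ 2.1213, v(3.25) ≈ 2.2913, v(4.75) ≈ 2.5981, v(5.5) ≈ 2.7386.
On each subinterval the trapezoid contributes (Δu_i/2)·[v(u_{i-1}) + v(u_i)].
Sum ≈ 7.3230.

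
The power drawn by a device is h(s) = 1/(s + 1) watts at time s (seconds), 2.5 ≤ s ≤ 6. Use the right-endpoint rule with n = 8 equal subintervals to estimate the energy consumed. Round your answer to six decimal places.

Δs = (6 − 2.5)/8 = 0.4375.
Right endpoints: 2.9375, 3.375, 3.8125, 4.25, 4.6875, 5.125, 5.5625, 6.
h(2.9375) = 16/63, h(3.375) = 8/35, h(3.8125) = 16/77, h(4.25) = 4/21, h(4.6875) = 16/91, h(5.125) = 8/49, h(5.5625) = 16/105, h(6) = 1/7.
Sum = Δs · [h(2.9375) + h(3.375) + h(3.8125) + ...].
Sum ≈ 0.662872.

0.662872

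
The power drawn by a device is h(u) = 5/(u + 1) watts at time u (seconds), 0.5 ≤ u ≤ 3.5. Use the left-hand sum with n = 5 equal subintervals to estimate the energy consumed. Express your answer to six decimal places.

Δu = (3.5 − 0.5)/5 = 0.6.
Left endpoints: 0.5, 1.1, 1.7, 2.3, 2.9.
h(0.5) = 10/3, h(1.1) = 50/21, h(1.7) = 50/27, h(2.3) = 50/33, h(2.9) = 50/39.
Sum = Δu · [h(0.5) + h(1.1) + h(1.7) + h(2.3) + h(2.9)].
Sum ≈ 6.218004.

6.218004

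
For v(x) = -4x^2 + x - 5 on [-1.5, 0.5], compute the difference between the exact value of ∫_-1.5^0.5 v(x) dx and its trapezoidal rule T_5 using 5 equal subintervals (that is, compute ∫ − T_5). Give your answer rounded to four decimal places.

0.2133

Exact integral: ∫_-1.5^0.5 v(x) dx ≈ -15.666667.
T_5 = -15.88.
Error ≈ -15.666667 − (-15.88) ≈ 0.2133.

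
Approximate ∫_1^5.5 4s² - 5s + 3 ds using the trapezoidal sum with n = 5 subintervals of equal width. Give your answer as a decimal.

Δs = (5.5 − 1)/5 = 0.9.
f(1) = 2, f(1.9) = 7.94, f(2.8) = 20.36, f(3.7) = 39.26, f(4.6) = 64.64, f(5.5) = 96.5.
T_5 = (Δs/2)·[f(s_0) + 2f(s_1) + ... + 2f(s_{4}) + f(s_5)].
Sum = 163.305.

163.305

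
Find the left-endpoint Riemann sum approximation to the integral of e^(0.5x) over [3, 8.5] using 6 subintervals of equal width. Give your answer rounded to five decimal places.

Δx = (8.5 − 3)/6 = 11/12.
Left endpoints: 3, 47/12, 29/6, 5.75, 20/3, 91/12.
f(3) ≈ 4.48169, f(47/12) ≈ 7.08750, f(29/6) ≈ 11.20844, f(5.75) ≈ 17.72542, f(20/3) ≈ 28.03162, f(91/12) ≈ 44.33022.
Sum = Δx · [f(3) + f(47/12) + f(29/6) + ...].
Sum ≈ 103.45949.

103.45949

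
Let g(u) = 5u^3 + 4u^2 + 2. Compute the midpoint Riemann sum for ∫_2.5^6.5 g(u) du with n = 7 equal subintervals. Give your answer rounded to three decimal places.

2528.051

Δu = (6.5 − 2.5)/7 = 4/7.
Midpoints: 39/14, 47/14, 55/14, 4.5, 71/14, 79/14, 87/14.
g(39/14) = 387259/2744, g(47/14) = 648307/2744, g(55/14) = 1006763/2744, g(4.5) = 538.625, g(71/14) = 2077339/2744, g(79/14) = 2820179/2744, g(87/14) = 3721867/2744.
Sum = Δu · [g(39/14) + g(47/14) + g(55/14) + ...].
Sum ≈ 2528.051.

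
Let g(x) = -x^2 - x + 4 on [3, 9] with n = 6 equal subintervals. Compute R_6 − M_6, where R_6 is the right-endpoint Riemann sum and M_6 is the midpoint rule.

-40.5

R_6 = -286.
M_6 = -245.5.
R_6 − M_6 = -40.5.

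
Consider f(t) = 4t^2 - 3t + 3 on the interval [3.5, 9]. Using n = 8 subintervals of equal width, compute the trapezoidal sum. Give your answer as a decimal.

829.94140625

Δt = (9 − 3.5)/8 = 0.6875.
f(3.5) = 41.5, f(4.1875) = 60.578125, f(4.875) = 83.4375, f(5.5625) = 110.078125, f(6.25) = 140.5, f(6.9375) = 174.703125, f(7.625) = 212.6875, f(8.3125) = 254.453125, f(9) = 300.
T_8 = (Δt/2)·[f(t_0) + 2f(t_1) + ... + 2f(t_{7}) + f(t_8)].
Sum = 829.94140625.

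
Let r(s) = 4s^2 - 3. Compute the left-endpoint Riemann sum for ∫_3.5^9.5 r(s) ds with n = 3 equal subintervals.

772

Δs = (9.5 − 3.5)/3 = 2.
Left endpoints: 3.5, 5.5, 7.5.
r(3.5) = 46, r(5.5) = 118, r(7.5) = 222.
Sum = Δs · [r(3.5) + r(5.5) + r(7.5)].
Sum = 772.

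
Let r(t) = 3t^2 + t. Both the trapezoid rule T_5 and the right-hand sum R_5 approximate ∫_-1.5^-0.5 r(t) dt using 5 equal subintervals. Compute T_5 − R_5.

T_5 = 2.27.
R_5 = 1.77.
T_5 − R_5 = 0.5.

0.5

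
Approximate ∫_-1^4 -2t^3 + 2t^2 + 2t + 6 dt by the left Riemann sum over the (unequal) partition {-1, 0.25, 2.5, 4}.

13.2109375

Subinterval widths: 1.25, 2.25, 1.5.
Left endpoints: -1, 0.25, 2.5.
f(-1) = 8, f(0.25) = 6.59375, f(2.5) = -7.75.
Sum = Σ Δt_i · f(t_i).
Sum = 13.2109375.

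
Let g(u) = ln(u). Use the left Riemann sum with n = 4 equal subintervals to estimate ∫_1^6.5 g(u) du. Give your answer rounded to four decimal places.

5.2537

Δu = (6.5 − 1)/4 = 1.375.
Left endpoints: 1, 2.375, 3.75, 5.125.
g(1) ≈ 0.0000, g(2.375) ≈ 0.8650, g(3.75) ≈ 1.3218, g(5.125) ≈ 1.6341.
Sum = Δu · [g(1) + g(2.375) + g(3.75) + g(5.125)].
Sum ≈ 5.2537.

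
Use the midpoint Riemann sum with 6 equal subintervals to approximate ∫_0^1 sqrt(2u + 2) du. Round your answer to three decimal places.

Δu = (1 − 0)/6 = 1/6.
Midpoints: 1/12, 0.25, 5/12, 7/12, 0.75, 11/12.
f(1/12) ≈ 1.472, f(0.25) ≈ 1.581, f(5/12) ≈ 1.683, f(7/12) ≈ 1.780, f(0.75) ≈ 1.871, f(11/12) ≈ 1.958.
Sum = Δu · [f(1/12) + f(0.25) + f(5/12) + ...].
Sum ≈ 1.724.

1.724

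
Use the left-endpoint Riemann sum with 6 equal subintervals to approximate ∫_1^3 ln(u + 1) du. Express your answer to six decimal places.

2.041047

Δu = (3 − 1)/6 = 1/3.
Left endpoints: 1, 4/3, 5/3, 2, 7/3, 8/3.
f(1) ≈ 0.693147, f(4/3) ≈ 0.847298, f(5/3) ≈ 0.980829, f(2) ≈ 1.098612, f(7/3) ≈ 1.203973, f(8/3) ≈ 1.299283.
Sum = Δu · [f(1) + f(4/3) + f(5/3) + ...].
Sum ≈ 2.041047.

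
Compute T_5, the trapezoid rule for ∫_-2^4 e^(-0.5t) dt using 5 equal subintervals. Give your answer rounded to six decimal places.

Δt = (4 − (-2))/5 = 1.2.
f(-2) ≈ 2.718282, f(-0.8) ≈ 1.491825, f(0.4) ≈ 0.818731, f(1.6) ≈ 0.449329, f(2.8) ≈ 0.246597, f(4) ≈ 0.135335.
T_5 = (Δt/2)·[f(t_0) + 2f(t_1) + ... + 2f(t_{4}) + f(t_5)].
Sum ≈ 5.319948.

5.319948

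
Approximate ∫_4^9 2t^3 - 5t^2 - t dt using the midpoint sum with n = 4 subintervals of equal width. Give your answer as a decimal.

Δt = (9 − 4)/4 = 1.25.
Midpoints: 4.625, 5.875, 7.125, 8.375.
f(4.625) = 86.28515625, f(5.875) = 227.10546875, f(7.125) = 462.45703125, f(8.375) = 815.77734375.
Sum = Δt · [f(4.625) + f(5.875) + f(7.125) + f(8.375)].
Sum = 1989.53125.

1989.53125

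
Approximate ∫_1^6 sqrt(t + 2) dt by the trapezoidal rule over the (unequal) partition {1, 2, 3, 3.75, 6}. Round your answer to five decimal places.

11.60144

Subinterval widths: 1, 1, 0.75, 2.25.
f(1) ≈ 1.73205, f(2) ≈ 2.00000, f(3) ≈ 2.23607, f(3.75) ≈ 2.39792, f(6) ≈ 2.82843.
On each subinterval the trapezoid contributes (Δt_i/2)·[f(t_{i-1}) + f(t_i)].
Sum ≈ 11.60144.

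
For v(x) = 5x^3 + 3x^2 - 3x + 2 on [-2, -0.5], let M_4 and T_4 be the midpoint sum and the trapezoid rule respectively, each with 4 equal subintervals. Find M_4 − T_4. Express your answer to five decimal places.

0.83057

M_4 ≈ -3.1450195.
T_4 ≈ -3.9755859.
M_4 − T_4 ≈ 0.83057.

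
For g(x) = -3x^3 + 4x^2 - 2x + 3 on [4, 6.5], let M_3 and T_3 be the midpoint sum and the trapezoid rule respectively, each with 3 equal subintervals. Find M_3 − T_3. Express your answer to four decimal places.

M_3 ≈ -878.456308.
T_3 ≈ -897.228009.
M_3 − T_3 ≈ 18.7717.

18.7717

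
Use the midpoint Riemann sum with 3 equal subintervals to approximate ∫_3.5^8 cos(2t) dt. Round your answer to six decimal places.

Δt = (8 − 3.5)/3 = 1.5.
Midpoints: 4.25, 5.75, 7.25.
f(4.25) ≈ -0.602012, f(5.75) ≈ 0.483305, f(7.25) ≈ -0.354924.
Sum = Δt · [f(4.25) + f(5.75) + f(7.25)].
Sum ≈ -0.710447.

-0.710447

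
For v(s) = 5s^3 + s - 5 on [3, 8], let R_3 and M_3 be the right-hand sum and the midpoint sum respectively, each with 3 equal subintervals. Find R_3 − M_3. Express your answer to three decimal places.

R_3 ≈ 7237.22222.
M_3 ≈ 4925.76389.
R_3 − M_3 ≈ 2311.458.

2311.458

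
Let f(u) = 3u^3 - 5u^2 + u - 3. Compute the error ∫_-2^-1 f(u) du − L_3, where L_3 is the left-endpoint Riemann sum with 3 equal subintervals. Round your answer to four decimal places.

Exact integral: ∫_-2^-1 f(u) du ≈ -27.416667.
L_3 ≈ -33.925926.
Error ≈ -27.416667 − (-33.925926) ≈ 6.5093.

6.5093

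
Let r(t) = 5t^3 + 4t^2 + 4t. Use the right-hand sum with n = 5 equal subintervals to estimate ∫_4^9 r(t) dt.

Δt = (9 − 4)/5 = 1.
Right endpoints: 5, 6, 7, 8, 9.
r(5) = 745, r(6) = 1248, r(7) = 1939, r(8) = 2848, r(9) = 4005.
Sum = Δt · [r(5) + r(6) + r(7) + r(8) + r(9)].
Sum = 10785.

10785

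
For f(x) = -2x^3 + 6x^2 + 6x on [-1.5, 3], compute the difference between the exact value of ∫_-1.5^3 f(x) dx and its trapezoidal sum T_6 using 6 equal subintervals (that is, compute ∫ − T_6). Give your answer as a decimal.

Exact integral: ∫_-1.5^3 f(x) dx = 43.03125.
T_6 = 43.6640625.
Error = 43.03125 − 43.6640625 = -0.6328125.

-0.6328125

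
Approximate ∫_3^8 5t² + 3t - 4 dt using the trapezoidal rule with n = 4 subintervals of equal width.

877.34375

Δt = (8 − 3)/4 = 1.25.
f(3) = 50, f(4.25) = 99.0625, f(5.5) = 163.75, f(6.75) = 244.0625, f(8) = 340.
T_4 = (Δt/2)·[f(t_0) + 2f(t_1) + 2f(t_2) + 2f(t_3) + f(t_4)].
Sum = 877.34375.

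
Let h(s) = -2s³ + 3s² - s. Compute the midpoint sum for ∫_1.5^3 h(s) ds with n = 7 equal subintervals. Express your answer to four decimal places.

Δs = (3 − 1.5)/7 = 3/14.
Midpoints: 45/28, 51/28, 57/28, 2.25, 69/28, 75/28, 81/28.
h(45/28) = -23715/10976, h(51/28) = -43401/10976, h(57/28) = -71079/10976, h(2.25) = -9.84375, h(69/28) = -155595/10976, h(75/28) = -215025/10976, h(81/28) = -287631/10976.
Sum = Δs · [h(45/28) + h(51/28) + h(57/28) + ...].
Sum ≈ -17.6585.

-17.6585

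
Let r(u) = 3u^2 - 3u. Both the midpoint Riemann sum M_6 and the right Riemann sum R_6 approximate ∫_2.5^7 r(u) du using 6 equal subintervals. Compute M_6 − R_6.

M_6 = 262.6171875.
R_6 = 307.546875.
M_6 − R_6 = -44.9296875.

-44.9296875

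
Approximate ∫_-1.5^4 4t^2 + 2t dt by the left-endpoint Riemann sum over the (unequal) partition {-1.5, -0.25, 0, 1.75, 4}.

Subinterval widths: 1.25, 0.25, 1.75, 2.25.
Left endpoints: -1.5, -0.25, 0, 1.75.
f(-1.5) = 6, f(-0.25) = -0.25, f(0) = 0, f(1.75) = 15.75.
Sum = Σ Δt_i · f(t_i).
Sum = 42.875.

42.875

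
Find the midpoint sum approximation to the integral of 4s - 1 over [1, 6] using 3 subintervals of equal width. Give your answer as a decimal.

65

Δs = (6 − 1)/3 = 5/3.
Midpoints: 11/6, 3.5, 31/6.
f(11/6) = 19/3, f(3.5) = 13, f(31/6) = 59/3.
Sum = Δs · [f(11/6) + f(3.5) + f(31/6)].
Sum = 65.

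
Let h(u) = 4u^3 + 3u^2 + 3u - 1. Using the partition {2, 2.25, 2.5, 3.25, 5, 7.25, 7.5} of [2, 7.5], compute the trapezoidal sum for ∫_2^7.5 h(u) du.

Subinterval widths: 0.25, 0.25, 0.75, 1.75, 2.25, 0.25.
h(2) = 49, h(2.25) = 66.5, h(2.5) = 87.75, h(3.25) = 177.75, h(5) = 589, h(7.25) = 1702.75, h(7.5) = 1877.75.
On each subinterval the trapezoid contributes (Δu_i/2)·[h(u_{i-1}) + h(u_i)].
Sum = 3829.96875.

3829.96875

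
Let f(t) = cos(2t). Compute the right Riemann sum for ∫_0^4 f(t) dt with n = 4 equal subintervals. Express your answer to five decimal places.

Δt = (4 − 0)/4 = 1.
Right endpoints: 1, 2, 3, 4.
f(1) ≈ -0.41615, f(2) ≈ -0.65364, f(3) ≈ 0.96017, f(4) ≈ -0.14550.
Sum = Δt · [f(1) + f(2) + f(3) + f(4)].
Sum ≈ -0.25512.

-0.25512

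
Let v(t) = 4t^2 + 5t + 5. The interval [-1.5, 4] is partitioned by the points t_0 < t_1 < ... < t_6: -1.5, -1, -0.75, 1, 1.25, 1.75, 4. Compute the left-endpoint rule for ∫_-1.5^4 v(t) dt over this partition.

Subinterval widths: 0.5, 0.25, 1.75, 0.25, 0.5, 2.25.
Left endpoints: -1.5, -1, -0.75, 1, 1.25, 1.75.
v(-1.5) = 6.5, v(-1) = 4, v(-0.75) = 3.5, v(1) = 14, v(1.25) = 17.5, v(1.75) = 26.
Sum = Σ Δt_i · v(t_i).
Sum = 81.125.

81.125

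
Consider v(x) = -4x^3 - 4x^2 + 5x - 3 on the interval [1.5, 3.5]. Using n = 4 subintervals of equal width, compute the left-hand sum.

Δx = (3.5 − 1.5)/4 = 0.5.
Left endpoints: 1.5, 2, 2.5, 3.
v(1.5) = -18, v(2) = -41, v(2.5) = -78, v(3) = -132.
Sum = Δx · [v(1.5) + v(2) + v(2.5) + v(3)].
Sum = -134.5.

-134.5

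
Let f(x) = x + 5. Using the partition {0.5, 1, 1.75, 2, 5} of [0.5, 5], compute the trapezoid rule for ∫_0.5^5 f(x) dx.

34.875

Subinterval widths: 0.5, 0.75, 0.25, 3.
f(0.5) = 5.5, f(1) = 6, f(1.75) = 6.75, f(2) = 7, f(5) = 10.
On each subinterval the trapezoid contributes (Δx_i/2)·[f(x_{i-1}) + f(x_i)].
Sum = 34.875.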